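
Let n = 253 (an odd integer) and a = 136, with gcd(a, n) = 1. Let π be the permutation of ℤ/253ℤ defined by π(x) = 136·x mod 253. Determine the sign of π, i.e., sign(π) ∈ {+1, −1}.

-1

Orbit of 82 under x↦136x: [82, 20, 190, 34, 70, 159, 119]… (length divides ord_253(136)).
6 cycles of lengths [110, 110, 22, 5, 5, 1].
Σ(ℓ_i−1) = 253−6 = 247; sign = (−1)^247 = -1.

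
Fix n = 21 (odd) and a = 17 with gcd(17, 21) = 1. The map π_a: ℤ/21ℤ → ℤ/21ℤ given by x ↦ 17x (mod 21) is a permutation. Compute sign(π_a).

Start at x=4: 4 → 5 → 1 → 17 → 16 → 20 → 4 (one orbit).
Cycle type of π: 6×3 + 2 + 1; total 5 cycles.
With 5 cycles on 21 points, sign = (−1)^{21−5} = +1.
Zolotarev: (17|21) = +1, matching the cycle-count sign.

+1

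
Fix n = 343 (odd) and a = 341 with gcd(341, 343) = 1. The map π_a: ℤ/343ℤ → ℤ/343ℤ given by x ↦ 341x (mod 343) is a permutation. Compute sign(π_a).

Orbit of 32 under x↦341x: [32, 279, 128, 87, 169, 5, 333]… (length divides ord_343(341)).
π_341 has 4 disjoint cycles with lengths [294, 42, 6, 1] on {0,…,342}.
Σ(ℓ_i−1) = 343−4 = 339; sign = (−1)^339 = -1.
Zolotarev: (341|343) = -1, matching the cycle-count sign.

-1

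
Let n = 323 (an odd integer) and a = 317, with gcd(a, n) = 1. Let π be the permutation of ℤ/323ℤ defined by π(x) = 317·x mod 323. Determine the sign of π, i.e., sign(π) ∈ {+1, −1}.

Start at x=220: 220 → 295 → 168 → 284 → 234 → 211 → 26 → … (one orbit).
Cycle lengths of π_317 on ℤ/323ℤ: [144, 144, 18, 16, 1]; 5 cycles in total.
5 cycles on 323: each ℓ→(−1)^(ℓ−1), product (−1)^318 = +1.
Check: (317/323) = +1 by Zolotarev.

+1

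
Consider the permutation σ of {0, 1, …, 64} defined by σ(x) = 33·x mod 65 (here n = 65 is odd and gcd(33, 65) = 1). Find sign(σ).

Orbit of 61 under x↦33x: [61, 63, 64, 32, 16, 8, 4]… (length divides ord_65(33)).
Decompose π into cycles: lengths [12, 12, 12, 12, 12, 4, 1] (7 cycles, including the fixed point 0).
Σ(ℓ_i−1) = 65−7 = 58; sign = (−1)^58 = +1.
Via Zolotarev, sign(π_{33}) = (33|65) = +1.

+1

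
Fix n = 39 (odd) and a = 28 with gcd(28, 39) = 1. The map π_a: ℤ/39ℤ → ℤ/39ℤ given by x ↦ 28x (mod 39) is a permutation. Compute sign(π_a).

Trace 4: π^k(4) = [4, 34, 16, 19, 25, 37, 22] for k=0..6.
The orbit structure of x ↦ 28x mod 39: 6 orbits of sizes [12, 12, 12, 1, 1, 1].
Σ(ℓ_i−1) = 39−6 = 33; sign = (−1)^33 = -1.

-1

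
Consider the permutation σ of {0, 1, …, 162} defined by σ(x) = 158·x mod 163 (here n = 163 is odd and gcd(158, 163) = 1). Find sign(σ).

Orbit of 65 under x↦158x: [65, 1, 158, 25, 38, 136, 135]… (length divides ord_163(158)).
Decompose π into cycles: lengths [27, 27, 27, 27, 27, 27, 1] (7 cycles, including the fixed point 0).
With 7 cycles on 163 points, sign = (−1)^{163−7} = +1.
Check: (158/163) = +1 by Zolotarev.

+1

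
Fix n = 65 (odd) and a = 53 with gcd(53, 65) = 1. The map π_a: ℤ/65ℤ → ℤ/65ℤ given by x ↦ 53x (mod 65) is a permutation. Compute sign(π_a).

Trace 1: π^k(1) = [1, 53, 14, 27] for k=0..3.
Cycle type of π: 4×13 + 1×13; total 26 cycles.
Σ(ℓ_i−1) = 65−26 = 39; sign = (−1)^39 = -1.
Check: (53/65) = -1 by Zolotarev.

-1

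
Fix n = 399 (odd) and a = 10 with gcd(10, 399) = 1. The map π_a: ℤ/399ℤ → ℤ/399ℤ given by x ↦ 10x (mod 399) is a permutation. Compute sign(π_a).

+1

Trace 1: π^k(1) = [1, 10, 100, 202, 25, 250, 106] for k=0..6.
Cycle type of π: 18×21 + 6×3 + 1×3; total 27 cycles.
n − c = 399 − 27 = 372; sign = (−1)^372 = +1.
The Jacobi symbol (10|399) = +1 (Zolotarev) agrees.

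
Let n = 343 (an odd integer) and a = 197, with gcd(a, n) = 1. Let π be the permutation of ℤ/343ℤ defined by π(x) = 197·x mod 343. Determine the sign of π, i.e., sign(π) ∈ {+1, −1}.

Start at x=1: 1 → 197 → 50 → 246 → 99 → 295 → 148 → 1 (one orbit).
Decompose π into cycles: lengths [7, 7, 7, 7, 7, 7, 7, 7, 7, 7, 7, 7, 7, 7, 7, 7, 7, 7, 7, 7, 7, 7, 7, 7, 7, 7, 7, 7, 7, 7, 7, 7, 7, 7, 7, 7, 7, 7, 7, 7, 7, 7, 1, 1, 1, 1, 1, 1, 1, 1, 1, 1, 1, 1, 1, 1, 1, 1, 1, 1, 1, 1, 1, 1, 1, 1, 1, 1, 1, 1, 1, 1, 1, 1, 1, 1, 1, 1, 1, 1, 1, 1, 1, 1, 1, 1, 1, 1, 1, 1, 1] (91 cycles, including the fixed point 0).
91 cycles on 343: each ℓ→(−1)^(ℓ−1), product (−1)^252 = +1.
(197|343)_J = +1 (Zolotarev's lemma cross-check).

+1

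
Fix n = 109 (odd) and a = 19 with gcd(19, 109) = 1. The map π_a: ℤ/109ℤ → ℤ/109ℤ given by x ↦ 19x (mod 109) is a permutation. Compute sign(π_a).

-1

Start at x=55: 55 → 64 → 17 → 105 → 33 → 82 → 32 → … (one orbit).
4 cycles of lengths [36, 36, 36, 1].
With 4 cycles on 109 points, sign = (−1)^{109−4} = -1.
(19|109)_J = -1 (Zolotarev's lemma cross-check).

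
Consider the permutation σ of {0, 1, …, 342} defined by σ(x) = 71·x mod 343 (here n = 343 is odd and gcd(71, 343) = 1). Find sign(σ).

+1

Orbit of 99 under x↦71x: [99, 169, 337, 260, 281, 57, 274]… (length divides ord_343(71)).
π_71 has 19 disjoint cycles with lengths [49, 49, 49, 49, 49, 49, 7, 7, 7, 7, 7, 7, 1, 1, 1, 1, 1, 1, 1] on {0,…,342}.
n − c = 343 − 19 = 324; sign = (−1)^324 = +1.
(71|343)_J = +1 (Zolotarev's lemma cross-check).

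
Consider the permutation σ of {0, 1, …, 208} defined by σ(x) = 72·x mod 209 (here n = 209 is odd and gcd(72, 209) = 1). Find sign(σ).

+1

Trace 50: π^k(50) = [50, 47, 40, 163, 32, 5, 151] for k=0..6.
Decompose π into cycles: lengths [90, 90, 18, 10, 1] (5 cycles, including the fixed point 0).
n − c = 209 − 5 = 204; sign = (−1)^204 = +1.
(72|209)_J = +1 (Zolotarev's lemma cross-check).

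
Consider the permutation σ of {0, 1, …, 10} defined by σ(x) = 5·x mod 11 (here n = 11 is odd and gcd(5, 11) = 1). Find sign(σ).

+1

Trace 5: π^k(5) = [5, 3, 4, 9, 1] for k=0..4.
π_5 has 3 disjoint cycles with lengths [5, 5, 1] on {0,…,10}.
With 3 cycles on 11 points, sign = (−1)^{11−3} = +1.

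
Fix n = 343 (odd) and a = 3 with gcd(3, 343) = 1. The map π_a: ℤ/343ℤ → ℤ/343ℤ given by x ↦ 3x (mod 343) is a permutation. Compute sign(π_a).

-1

Start at x=64: 64 → 192 → 233 → 13 → 39 → 117 → 8 → … (one orbit).
Cycle type of π: 294 + 42 + 6 + 1; total 4 cycles.
With 4 cycles on 343 points, sign = (−1)^{343−4} = -1.
Via Zolotarev, sign(π_{3}) = (3|343) = -1.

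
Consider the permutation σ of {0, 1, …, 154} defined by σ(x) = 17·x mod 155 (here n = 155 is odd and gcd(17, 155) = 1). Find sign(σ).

Orbit of 3 under x↦17x: [3, 51, 92, 14, 83, 16, 117]… (length divides ord_155(17)).
Cycle lengths of π_17 on ℤ/155ℤ: [60, 60, 30, 4, 1]; 5 cycles in total.
5 cycles on 155: each ℓ→(−1)^(ℓ−1), product (−1)^150 = +1.
The Jacobi symbol (17|155) = +1 (Zolotarev) agrees.

+1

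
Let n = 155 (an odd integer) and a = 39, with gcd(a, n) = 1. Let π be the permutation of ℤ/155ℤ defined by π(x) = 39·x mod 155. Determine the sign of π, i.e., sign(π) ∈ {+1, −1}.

Trace 101: π^k(101) = [101, 64, 16, 4, 1, 39, 126] for k=0..6.
21 cycles of lengths [10, 10, 10, 10, 10, 10, 10, 10, 10, 10, 10, 10, 5, 5, 5, 5, 5, 5, 2, 2, 1].
n − c = 155 − 21 = 134; sign = (−1)^134 = +1.

+1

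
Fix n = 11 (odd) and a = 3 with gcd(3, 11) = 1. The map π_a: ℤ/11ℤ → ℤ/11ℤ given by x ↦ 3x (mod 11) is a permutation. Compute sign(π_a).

Orbit of 9 under x↦3x: [9, 5, 4, 1, 3]… (length divides ord_11(3)).
3 cycles of lengths [5, 5, 1].
3 cycles on 11: each ℓ→(−1)^(ℓ−1), product (−1)^8 = +1.
(3|11)_J = +1 (Zolotarev's lemma cross-check).

+1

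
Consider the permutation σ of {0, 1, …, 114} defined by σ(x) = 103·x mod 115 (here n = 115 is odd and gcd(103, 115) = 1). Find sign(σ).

Start at x=102: 102 → 41 → 83 → 39 → 107 → 96 → 113 → … (one orbit).
5 cycles of lengths [44, 44, 22, 4, 1].
With 5 cycles on 115 points, sign = (−1)^{115−5} = +1.
Check: (103/115) = +1 by Zolotarev.

+1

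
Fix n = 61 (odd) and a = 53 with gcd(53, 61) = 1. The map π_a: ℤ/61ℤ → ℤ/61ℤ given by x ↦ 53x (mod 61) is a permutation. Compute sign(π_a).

Start at x=23: 23 → 60 → 8 → 58 → 24 → 52 → 11 → … (one orbit).
π_53 has 4 disjoint cycles with lengths [20, 20, 20, 1] on {0,…,60}.
With 4 cycles on 61 points, sign = (−1)^{61−4} = -1.
(53|61)_J = -1 (Zolotarev's lemma cross-check).

-1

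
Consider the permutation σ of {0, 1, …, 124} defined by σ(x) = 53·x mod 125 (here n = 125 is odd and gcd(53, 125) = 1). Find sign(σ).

-1

Orbit of 9 under x↦53x: [9, 102, 31, 18, 79, 62, 36]… (length divides ord_125(53)).
Cycle type of π: 100 + 20 + 4 + 1; total 4 cycles.
Σ(ℓ_i−1) = 125−4 = 121; sign = (−1)^121 = -1.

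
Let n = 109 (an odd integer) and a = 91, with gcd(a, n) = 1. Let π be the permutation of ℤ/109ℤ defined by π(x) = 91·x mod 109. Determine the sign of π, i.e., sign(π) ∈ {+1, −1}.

-1

Orbit of 90 under x↦91x: [90, 15, 57, 64, 47, 26, 77]… (length divides ord_109(91)).
Cycle lengths of π_91 on ℤ/109ℤ: [108, 1]; 2 cycles in total.
With 2 cycles on 109 points, sign = (−1)^{109−2} = -1.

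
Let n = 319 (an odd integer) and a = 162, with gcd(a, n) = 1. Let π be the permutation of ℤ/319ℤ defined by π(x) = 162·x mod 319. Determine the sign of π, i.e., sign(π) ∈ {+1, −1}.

Orbit of 59 under x↦162x: [59, 307, 289, 244, 291, 249, 144]… (length divides ord_319(162)).
Decompose π into cycles: lengths [20, 20, 20, 20, 20, 20, 20, 20, 20, 20, 20, 20, 20, 20, 10, 4, 4, 4, 4, 4, 4, 4, 1] (23 cycles, including the fixed point 0).
With 23 cycles on 319 points, sign = (−1)^{319−23} = +1.

+1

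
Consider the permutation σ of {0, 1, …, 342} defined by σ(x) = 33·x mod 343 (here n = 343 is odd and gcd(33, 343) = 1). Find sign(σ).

Trace 200: π^k(200) = [200, 83, 338, 178, 43, 47, 179] for k=0..6.
Cycle lengths of π_33 on ℤ/343ℤ: [294, 42, 6, 1]; 4 cycles in total.
343 − 4 = 339 transpositions; sign(π) = (−1)^339 = -1.
The Jacobi symbol (33|343) = -1 (Zolotarev) agrees.

-1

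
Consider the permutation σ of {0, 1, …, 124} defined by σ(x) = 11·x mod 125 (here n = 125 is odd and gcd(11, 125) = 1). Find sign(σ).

+1

Trace 101: π^k(101) = [101, 111, 96, 56, 116, 26, 36] for k=0..6.
The orbit structure of x ↦ 11x mod 125: 13 orbits of sizes [25, 25, 25, 25, 5, 5, 5, 5, 1, 1, 1, 1, 1].
n − c = 125 − 13 = 112; sign = (−1)^112 = +1.
Check: (11/125) = +1 by Zolotarev.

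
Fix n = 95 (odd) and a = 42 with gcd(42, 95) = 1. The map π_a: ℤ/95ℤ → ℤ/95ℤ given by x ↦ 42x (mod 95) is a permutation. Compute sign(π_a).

Start at x=82: 82 → 24 → 58 → 61 → 92 → 64 → 28 → … (one orbit).
Decompose π into cycles: lengths [36, 36, 9, 9, 4, 1] (6 cycles, including the fixed point 0).
n − c = 95 − 6 = 89; sign = (−1)^89 = -1.

-1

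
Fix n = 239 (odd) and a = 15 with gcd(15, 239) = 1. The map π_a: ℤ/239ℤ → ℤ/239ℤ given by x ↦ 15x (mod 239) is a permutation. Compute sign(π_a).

Start at x=135: 135 → 113 → 22 → 91 → 170 → 160 → 10 → … (one orbit).
π_15 has 3 disjoint cycles with lengths [119, 119, 1] on {0,…,238}.
239 − 3 = 236 transpositions; sign(π) = (−1)^236 = +1.

+1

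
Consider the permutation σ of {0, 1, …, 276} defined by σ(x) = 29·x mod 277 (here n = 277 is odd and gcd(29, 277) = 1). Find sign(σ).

+1

Orbit of 66 under x↦29x: [66, 252, 106, 27, 229, 270, 74]… (length divides ord_277(29)).
Cycle type of π: 138×2 + 1; total 3 cycles.
277 − 3 = 274 transpositions; sign(π) = (−1)^274 = +1.
The Jacobi symbol (29|277) = +1 (Zolotarev) agrees.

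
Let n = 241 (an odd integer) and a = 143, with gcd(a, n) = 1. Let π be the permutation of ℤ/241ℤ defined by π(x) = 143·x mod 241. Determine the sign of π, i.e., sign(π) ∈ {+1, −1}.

+1

Trace 1: π^k(1) = [1, 143, 205, 154, 91, 240, 98] for k=0..6.
Decompose π into cycles: lengths [10, 10, 10, 10, 10, 10, 10, 10, 10, 10, 10, 10, 10, 10, 10, 10, 10, 10, 10, 10, 10, 10, 10, 10, 1] (25 cycles, including the fixed point 0).
sign(π) = (−1)^{n − #cycles} = (−1)^{241−25} = (−1)^216 = +1.
(143|241)_J = +1 (Zolotarev's lemma cross-check).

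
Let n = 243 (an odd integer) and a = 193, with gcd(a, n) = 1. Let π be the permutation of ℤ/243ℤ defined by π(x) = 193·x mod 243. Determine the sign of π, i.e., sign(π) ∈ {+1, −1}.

+1

Trace 46: π^k(46) = [46, 130, 61, 109, 139, 97, 10] for k=0..6.
The orbit structure of x ↦ 193x mod 243: 11 orbits of sizes [81, 81, 27, 27, 9, 9, 3, 3, 1, 1, 1].
sign(π) = (−1)^{n − #cycles} = (−1)^{243−11} = (−1)^232 = +1.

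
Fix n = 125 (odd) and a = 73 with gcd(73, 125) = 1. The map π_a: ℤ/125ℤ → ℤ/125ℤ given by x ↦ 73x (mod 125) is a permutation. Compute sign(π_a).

Start at x=41: 41 → 118 → 114 → 72 → 6 → 63 → 99 → … (one orbit).
Cycle lengths of π_73 on ℤ/125ℤ: [100, 20, 4, 1]; 4 cycles in total.
125 − 4 = 121 transpositions; sign(π) = (−1)^121 = -1.

-1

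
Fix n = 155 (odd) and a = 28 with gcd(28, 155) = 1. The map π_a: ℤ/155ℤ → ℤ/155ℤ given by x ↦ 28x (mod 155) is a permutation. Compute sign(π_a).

-1

Trace 118: π^k(118) = [118, 49, 132, 131, 103, 94, 152] for k=0..6.
Cycle lengths of π_28 on ℤ/155ℤ: [60, 60, 15, 15, 4, 1]; 6 cycles in total.
6 cycles on 155: each ℓ→(−1)^(ℓ−1), product (−1)^149 = -1.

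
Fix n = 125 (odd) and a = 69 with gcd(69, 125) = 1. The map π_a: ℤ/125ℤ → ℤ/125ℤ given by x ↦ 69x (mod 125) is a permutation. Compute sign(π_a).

Orbit of 31 under x↦69x: [31, 14, 91, 29, 1, 69, 11]… (length divides ord_125(69)).
7 cycles of lengths [50, 50, 10, 10, 2, 2, 1].
7 cycles on 125: each ℓ→(−1)^(ℓ−1), product (−1)^118 = +1.
The Jacobi symbol (69|125) = +1 (Zolotarev) agrees.

+1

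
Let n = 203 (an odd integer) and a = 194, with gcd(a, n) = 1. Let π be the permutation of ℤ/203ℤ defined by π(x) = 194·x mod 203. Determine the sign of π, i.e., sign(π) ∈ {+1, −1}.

-1

Start at x=82: 82 → 74 → 146 → 107 → 52 → 141 → 152 → … (one orbit).
Decompose π into cycles: lengths [42, 42, 42, 42, 7, 7, 7, 7, 6, 1] (10 cycles, including the fixed point 0).
With 10 cycles on 203 points, sign = (−1)^{203−10} = -1.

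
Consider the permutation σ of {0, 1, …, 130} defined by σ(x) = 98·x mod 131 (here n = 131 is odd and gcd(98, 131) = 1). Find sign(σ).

-1

Orbit of 46 under x↦98x: [46, 54, 52, 118, 36, 122, 35]… (length divides ord_131(98)).
Decompose π into cycles: lengths [130, 1] (2 cycles, including the fixed point 0).
131 − 2 = 129 transpositions; sign(π) = (−1)^129 = -1.
Via Zolotarev, sign(π_{98}) = (98|131) = -1.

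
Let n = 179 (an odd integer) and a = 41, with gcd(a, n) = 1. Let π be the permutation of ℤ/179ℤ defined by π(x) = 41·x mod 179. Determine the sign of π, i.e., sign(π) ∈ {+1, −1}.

-1

Start at x=177: 177 → 97 → 39 → 167 → 45 → 55 → 107 → … (one orbit).
The orbit structure of x ↦ 41x mod 179: 2 orbits of sizes [178, 1].
With 2 cycles on 179 points, sign = (−1)^{179−2} = -1.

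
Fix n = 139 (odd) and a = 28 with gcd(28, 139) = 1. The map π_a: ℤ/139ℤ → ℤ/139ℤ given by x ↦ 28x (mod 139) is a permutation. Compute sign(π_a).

+1

Trace 127: π^k(127) = [127, 81, 44, 120, 24, 116, 51] for k=0..6.
The orbit structure of x ↦ 28x mod 139: 3 orbits of sizes [69, 69, 1].
n − c = 139 − 3 = 136; sign = (−1)^136 = +1.
The Jacobi symbol (28|139) = +1 (Zolotarev) agrees.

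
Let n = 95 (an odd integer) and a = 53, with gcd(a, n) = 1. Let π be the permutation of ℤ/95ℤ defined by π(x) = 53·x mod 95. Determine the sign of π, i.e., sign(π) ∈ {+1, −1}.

Trace 26: π^k(26) = [26, 48, 74, 27, 6, 33, 39] for k=0..6.
5 cycles of lengths [36, 36, 18, 4, 1].
sign(π) = (−1)^{n − #cycles} = (−1)^{95−5} = (−1)^90 = +1.

+1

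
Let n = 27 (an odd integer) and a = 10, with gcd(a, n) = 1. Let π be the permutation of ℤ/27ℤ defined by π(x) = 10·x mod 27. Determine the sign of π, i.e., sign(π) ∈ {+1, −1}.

+1

Trace 10: π^k(10) = [10, 19, 1] for k=0..2.
π_10 has 15 disjoint cycles with lengths [3, 3, 3, 3, 3, 3, 1, 1, 1, 1, 1, 1, 1, 1, 1] on {0,…,26}.
sign(π) = (−1)^{n − #cycles} = (−1)^{27−15} = (−1)^12 = +1.
Zolotarev: (10|27) = +1, matching the cycle-count sign.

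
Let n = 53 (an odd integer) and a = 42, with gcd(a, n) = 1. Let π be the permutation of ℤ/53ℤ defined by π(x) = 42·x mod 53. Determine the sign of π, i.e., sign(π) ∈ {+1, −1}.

Start at x=1: 1 → 42 → 15 → 47 → 13 → 16 → 36 → … (one orbit).
The orbit structure of x ↦ 42x mod 53: 5 orbits of sizes [13, 13, 13, 13, 1].
53 − 5 = 48 transpositions; sign(π) = (−1)^48 = +1.
Zolotarev: (42|53) = +1, matching the cycle-count sign.

+1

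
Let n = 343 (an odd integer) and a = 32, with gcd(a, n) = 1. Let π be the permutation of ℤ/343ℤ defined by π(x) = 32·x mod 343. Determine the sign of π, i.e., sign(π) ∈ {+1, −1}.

Orbit of 106 under x↦32x: [106, 305, 156, 190, 249, 79, 127]… (length divides ord_343(32)).
Cycle type of π: 147×2 + 21×2 + 3×2 + 1; total 7 cycles.
7 cycles on 343: each ℓ→(−1)^(ℓ−1), product (−1)^336 = +1.
Via Zolotarev, sign(π_{32}) = (32|343) = +1.

+1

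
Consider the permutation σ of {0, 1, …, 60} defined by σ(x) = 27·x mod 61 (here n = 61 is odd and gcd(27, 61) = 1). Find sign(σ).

Trace 41: π^k(41) = [41, 9, 60, 34, 3, 20, 52] for k=0..6.
Cycle lengths of π_27 on ℤ/61ℤ: [10, 10, 10, 10, 10, 10, 1]; 7 cycles in total.
n − c = 61 − 7 = 54; sign = (−1)^54 = +1.
Check: (27/61) = +1 by Zolotarev.

+1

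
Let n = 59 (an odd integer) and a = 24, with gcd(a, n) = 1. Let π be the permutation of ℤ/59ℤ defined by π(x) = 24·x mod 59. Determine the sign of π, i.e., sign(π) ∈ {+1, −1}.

-1

Start at x=47: 47 → 7 → 50 → 20 → 8 → 15 → 6 → … (one orbit).
2 cycles of lengths [58, 1].
With 2 cycles on 59 points, sign = (−1)^{59−2} = -1.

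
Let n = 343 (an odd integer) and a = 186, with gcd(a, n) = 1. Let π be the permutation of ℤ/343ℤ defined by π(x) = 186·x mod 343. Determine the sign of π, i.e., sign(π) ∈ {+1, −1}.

Orbit of 123 under x↦186x: [123, 240, 50, 39, 51, 225, 4]… (length divides ord_343(186)).
7 cycles of lengths [147, 147, 21, 21, 3, 3, 1].
7 cycles on 343: each ℓ→(−1)^(ℓ−1), product (−1)^336 = +1.

+1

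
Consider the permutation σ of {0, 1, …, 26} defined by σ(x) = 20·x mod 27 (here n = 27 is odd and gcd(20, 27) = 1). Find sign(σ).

Trace 8: π^k(8) = [8, 25, 14, 10, 11, 4, 26] for k=0..6.
Cycle lengths of π_20 on ℤ/27ℤ: [18, 6, 2, 1]; 4 cycles in total.
n − c = 27 − 4 = 23; sign = (−1)^23 = -1.
The Jacobi symbol (20|27) = -1 (Zolotarev) agrees.

-1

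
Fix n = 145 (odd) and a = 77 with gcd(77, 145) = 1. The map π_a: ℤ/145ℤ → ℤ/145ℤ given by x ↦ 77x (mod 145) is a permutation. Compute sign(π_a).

Trace 109: π^k(109) = [109, 128, 141, 127, 64, 143, 136] for k=0..6.
7 cycles of lengths [28, 28, 28, 28, 28, 4, 1].
7 cycles on 145: each ℓ→(−1)^(ℓ−1), product (−1)^138 = +1.

+1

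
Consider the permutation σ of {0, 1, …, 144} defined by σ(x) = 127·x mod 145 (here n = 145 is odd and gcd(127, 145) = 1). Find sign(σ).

+1

Orbit of 68 under x↦127x: [68, 81, 137, 144, 18, 111, 32]… (length divides ord_145(127)).
Decompose π into cycles: lengths [28, 28, 28, 28, 28, 4, 1] (7 cycles, including the fixed point 0).
145 − 7 = 138 transpositions; sign(π) = (−1)^138 = +1.
(127|145)_J = +1 (Zolotarev's lemma cross-check).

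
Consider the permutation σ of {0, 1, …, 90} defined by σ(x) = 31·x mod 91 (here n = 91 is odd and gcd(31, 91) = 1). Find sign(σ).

+1

Orbit of 31 under x↦31x: [31, 51, 34, 53, 5, 64, 73]… (length divides ord_91(31)).
Decompose π into cycles: lengths [12, 12, 12, 12, 12, 12, 6, 4, 4, 4, 1] (11 cycles, including the fixed point 0).
n − c = 91 − 11 = 80; sign = (−1)^80 = +1.
(31|91)_J = +1 (Zolotarev's lemma cross-check).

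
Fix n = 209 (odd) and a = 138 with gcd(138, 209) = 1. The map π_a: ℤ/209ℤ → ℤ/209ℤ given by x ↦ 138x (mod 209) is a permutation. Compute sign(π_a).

-1

Start at x=130: 130 → 175 → 115 → 195 → 158 → 68 → 188 → … (one orbit).
Cycle lengths of π_138 on ℤ/209ℤ: [90, 90, 10, 9, 9, 1]; 6 cycles in total.
Σ(ℓ_i−1) = 209−6 = 203; sign = (−1)^203 = -1.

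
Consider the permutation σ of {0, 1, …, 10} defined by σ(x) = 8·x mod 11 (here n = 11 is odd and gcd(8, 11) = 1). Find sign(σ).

-1

Start at x=1: 1 → 8 → 9 → 6 → 4 → 10 → 3 → … (one orbit).
The orbit structure of x ↦ 8x mod 11: 2 orbits of sizes [10, 1].
sign(π) = (−1)^{n − #cycles} = (−1)^{11−2} = (−1)^9 = -1.
(8|11)_J = -1 (Zolotarev's lemma cross-check).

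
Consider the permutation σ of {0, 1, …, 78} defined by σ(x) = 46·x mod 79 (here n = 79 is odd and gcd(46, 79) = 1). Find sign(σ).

Start at x=62: 62 → 8 → 52 → 22 → 64 → 21 → 18 → … (one orbit).
Cycle type of π: 13×6 + 1; total 7 cycles.
7 cycles on 79: each ℓ→(−1)^(ℓ−1), product (−1)^72 = +1.
Check: (46/79) = +1 by Zolotarev.

+1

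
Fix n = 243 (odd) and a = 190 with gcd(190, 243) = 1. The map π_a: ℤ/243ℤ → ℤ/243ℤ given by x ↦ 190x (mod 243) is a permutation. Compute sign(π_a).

Start at x=1: 1 → 190 → 136 → 82 → 28 → 217 → 163 → … (one orbit).
Cycle lengths of π_190 on ℤ/243ℤ: [9, 9, 9, 9, 9, 9, 9, 9, 9, 9, 9, 9, 9, 9, 9, 9, 9, 9, 3, 3, 3, 3, 3, 3, 3, 3, 3, 3, 3, 3, 3, 3, 3, 3, 3, 3, 1, 1, 1, 1, 1, 1, 1, 1, 1, 1, 1, 1, 1, 1, 1, 1, 1, 1, 1, 1, 1, 1, 1, 1, 1, 1, 1]; 63 cycles in total.
Σ(ℓ_i−1) = 243−63 = 180; sign = (−1)^180 = +1.

+1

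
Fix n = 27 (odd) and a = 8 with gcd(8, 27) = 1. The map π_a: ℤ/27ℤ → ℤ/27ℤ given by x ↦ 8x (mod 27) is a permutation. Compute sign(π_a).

Trace 8: π^k(8) = [8, 10, 26, 19, 17, 1] for k=0..5.
Cycle lengths of π_8 on ℤ/27ℤ: [6, 6, 6, 2, 2, 2, 2, 1]; 8 cycles in total.
Σ(ℓ_i−1) = 27−8 = 19; sign = (−1)^19 = -1.

-1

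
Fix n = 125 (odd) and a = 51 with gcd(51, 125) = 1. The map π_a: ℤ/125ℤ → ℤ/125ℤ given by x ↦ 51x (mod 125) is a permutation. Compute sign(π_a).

Start at x=26: 26 → 76 → 1 → 51 → 101 → 26 (one orbit).
π_51 has 45 disjoint cycles with lengths [5, 5, 5, 5, 5, 5, 5, 5, 5, 5, 5, 5, 5, 5, 5, 5, 5, 5, 5, 5, 1, 1, 1, 1, 1, 1, 1, 1, 1, 1, 1, 1, 1, 1, 1, 1, 1, 1, 1, 1, 1, 1, 1, 1, 1] on {0,…,124}.
sign(π) = (−1)^{n − #cycles} = (−1)^{125−45} = (−1)^80 = +1.
Check: (51/125) = +1 by Zolotarev.

+1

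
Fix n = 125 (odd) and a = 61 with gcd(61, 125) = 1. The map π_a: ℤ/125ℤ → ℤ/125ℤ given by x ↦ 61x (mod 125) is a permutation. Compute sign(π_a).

+1

Trace 111: π^k(111) = [111, 21, 31, 16, 101, 36, 71] for k=0..6.
Cycle lengths of π_61 on ℤ/125ℤ: [25, 25, 25, 25, 5, 5, 5, 5, 1, 1, 1, 1, 1]; 13 cycles in total.
n − c = 125 − 13 = 112; sign = (−1)^112 = +1.
Zolotarev: (61|125) = +1, matching the cycle-count sign.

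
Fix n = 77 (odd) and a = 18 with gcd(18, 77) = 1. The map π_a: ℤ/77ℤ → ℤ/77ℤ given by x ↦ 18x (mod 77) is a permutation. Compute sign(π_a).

Start at x=30: 30 → 1 → 18 → 16 → 57 → 25 → 65 → … (one orbit).
Decompose π into cycles: lengths [30, 30, 10, 3, 3, 1] (6 cycles, including the fixed point 0).
With 6 cycles on 77 points, sign = (−1)^{77−6} = -1.
Check: (18/77) = -1 by Zolotarev.

-1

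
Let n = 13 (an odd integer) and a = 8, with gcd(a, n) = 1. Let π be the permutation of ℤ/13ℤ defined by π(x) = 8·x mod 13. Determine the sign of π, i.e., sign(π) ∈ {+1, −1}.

-1

Trace 8: π^k(8) = [8, 12, 5, 1] for k=0..3.
4 cycles of lengths [4, 4, 4, 1].
sign(π) = (−1)^{n − #cycles} = (−1)^{13−4} = (−1)^9 = -1.
(8|13)_J = -1 (Zolotarev's lemma cross-check).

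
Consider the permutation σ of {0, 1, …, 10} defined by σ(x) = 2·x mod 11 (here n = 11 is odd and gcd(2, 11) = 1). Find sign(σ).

Start at x=1: 1 → 2 → 4 → 8 → 5 → 10 → 9 → … (one orbit).
Cycle lengths of π_2 on ℤ/11ℤ: [10, 1]; 2 cycles in total.
2 cycles on 11: each ℓ→(−1)^(ℓ−1), product (−1)^9 = -1.

-1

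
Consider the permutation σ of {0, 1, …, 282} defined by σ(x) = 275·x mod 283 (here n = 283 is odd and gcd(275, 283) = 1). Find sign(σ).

Trace 106: π^k(106) = [106, 1, 275, 64, 54, 134, 60] for k=0..6.
7 cycles of lengths [47, 47, 47, 47, 47, 47, 1].
283 − 7 = 276 transpositions; sign(π) = (−1)^276 = +1.

+1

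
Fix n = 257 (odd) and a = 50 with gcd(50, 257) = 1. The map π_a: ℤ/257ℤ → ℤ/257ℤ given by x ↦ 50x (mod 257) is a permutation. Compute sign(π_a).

+1

Trace 88: π^k(88) = [88, 31, 8, 143, 211, 13, 136] for k=0..6.
The orbit structure of x ↦ 50x mod 257: 3 orbits of sizes [128, 128, 1].
257 − 3 = 254 transpositions; sign(π) = (−1)^254 = +1.
Check: (50/257) = +1 by Zolotarev.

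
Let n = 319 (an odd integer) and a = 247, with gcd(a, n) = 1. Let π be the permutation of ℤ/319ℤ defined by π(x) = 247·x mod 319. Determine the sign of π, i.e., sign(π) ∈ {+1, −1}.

Orbit of 12 under x↦247x: [12, 93, 3, 103, 240, 265, 60]… (length divides ord_319(247)).
π_247 has 6 disjoint cycles with lengths [140, 140, 28, 5, 5, 1] on {0,…,318}.
With 6 cycles on 319 points, sign = (−1)^{319−6} = -1.
(247|319)_J = -1 (Zolotarev's lemma cross-check).

-1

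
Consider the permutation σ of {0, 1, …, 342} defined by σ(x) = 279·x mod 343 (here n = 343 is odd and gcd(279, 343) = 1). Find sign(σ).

-1

Trace 316: π^k(316) = [316, 13, 197, 83, 176, 55, 253] for k=0..6.
The orbit structure of x ↦ 279x mod 343: 10 orbits of sizes [98, 98, 98, 14, 14, 14, 2, 2, 2, 1].
n − c = 343 − 10 = 333; sign = (−1)^333 = -1.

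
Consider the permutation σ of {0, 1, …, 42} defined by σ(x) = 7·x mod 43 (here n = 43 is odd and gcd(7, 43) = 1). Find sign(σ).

-1

Start at x=37: 37 → 1 → 7 → 6 → 42 → 36 → 37 (one orbit).
π_7 has 8 disjoint cycles with lengths [6, 6, 6, 6, 6, 6, 6, 1] on {0,…,42}.
With 8 cycles on 43 points, sign = (−1)^{43−8} = -1.
Via Zolotarev, sign(π_{7}) = (7|43) = -1.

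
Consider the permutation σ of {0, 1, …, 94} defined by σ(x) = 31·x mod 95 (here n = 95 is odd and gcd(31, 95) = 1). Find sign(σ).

-1

Orbit of 1 under x↦31x: [1, 31, 11, 56, 26, 46]… (length divides ord_95(31)).
Decompose π into cycles: lengths [6, 6, 6, 6, 6, 6, 6, 6, 6, 6, 6, 6, 6, 6, 6, 1, 1, 1, 1, 1] (20 cycles, including the fixed point 0).
sign(π) = (−1)^{n − #cycles} = (−1)^{95−20} = (−1)^75 = -1.
(31|95)_J = -1 (Zolotarev's lemma cross-check).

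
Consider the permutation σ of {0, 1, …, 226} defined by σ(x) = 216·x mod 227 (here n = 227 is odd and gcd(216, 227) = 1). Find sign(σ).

-1

Trace 5: π^k(5) = [5, 172, 151, 155, 111, 141, 38] for k=0..6.
Cycle type of π: 226 + 1; total 2 cycles.
With 2 cycles on 227 points, sign = (−1)^{227−2} = -1.
Zolotarev: (216|227) = -1, matching the cycle-count sign.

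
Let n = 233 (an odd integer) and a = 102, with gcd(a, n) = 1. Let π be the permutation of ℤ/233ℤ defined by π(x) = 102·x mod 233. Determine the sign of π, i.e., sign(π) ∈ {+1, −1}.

Orbit of 4 under x↦102x: [4, 175, 142, 38, 148, 184, 128]… (length divides ord_233(102)).
π_102 has 9 disjoint cycles with lengths [29, 29, 29, 29, 29, 29, 29, 29, 1] on {0,…,232}.
sign(π) = (−1)^{n − #cycles} = (−1)^{233−9} = (−1)^224 = +1.
Via Zolotarev, sign(π_{102}) = (102|233) = +1.

+1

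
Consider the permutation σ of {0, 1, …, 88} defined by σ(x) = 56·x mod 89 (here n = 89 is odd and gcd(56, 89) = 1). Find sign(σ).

-1

Orbit of 31 under x↦56x: [31, 45, 28, 55, 54, 87, 66]… (length divides ord_89(56)).
Cycle lengths of π_56 on ℤ/89ℤ: [88, 1]; 2 cycles in total.
n − c = 89 − 2 = 87; sign = (−1)^87 = -1.
Check: (56/89) = -1 by Zolotarev.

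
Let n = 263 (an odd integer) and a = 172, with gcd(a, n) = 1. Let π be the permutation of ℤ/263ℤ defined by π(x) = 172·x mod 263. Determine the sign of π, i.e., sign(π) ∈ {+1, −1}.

Start at x=184: 184 → 88 → 145 → 218 → 150 → 26 → 1 → … (one orbit).
Cycle type of π: 131×2 + 1; total 3 cycles.
Σ(ℓ_i−1) = 263−3 = 260; sign = (−1)^260 = +1.
Zolotarev: (172|263) = +1, matching the cycle-count sign.

+1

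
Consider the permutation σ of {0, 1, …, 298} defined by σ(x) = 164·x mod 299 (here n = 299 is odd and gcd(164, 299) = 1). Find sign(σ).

Trace 105: π^k(105) = [105, 177, 25, 213, 248, 8, 116] for k=0..6.
π_164 has 12 disjoint cycles with lengths [44, 44, 44, 44, 44, 44, 11, 11, 4, 4, 4, 1] on {0,…,298}.
With 12 cycles on 299 points, sign = (−1)^{299−12} = -1.
Zolotarev: (164|299) = -1, matching the cycle-count sign.

-1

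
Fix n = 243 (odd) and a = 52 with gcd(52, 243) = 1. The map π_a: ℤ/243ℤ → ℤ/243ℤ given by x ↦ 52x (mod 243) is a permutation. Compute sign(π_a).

Start at x=73: 73 → 151 → 76 → 64 → 169 → 40 → 136 → … (one orbit).
11 cycles of lengths [81, 81, 27, 27, 9, 9, 3, 3, 1, 1, 1].
Σ(ℓ_i−1) = 243−11 = 232; sign = (−1)^232 = +1.

+1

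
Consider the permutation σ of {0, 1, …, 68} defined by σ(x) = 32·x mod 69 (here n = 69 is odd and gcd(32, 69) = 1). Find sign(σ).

Trace 50: π^k(50) = [50, 13, 2, 64, 47, 55, 35] for k=0..6.
Cycle lengths of π_32 on ℤ/69ℤ: [22, 22, 11, 11, 2, 1]; 6 cycles in total.
6 cycles on 69: each ℓ→(−1)^(ℓ−1), product (−1)^63 = -1.
Via Zolotarev, sign(π_{32}) = (32|69) = -1.

-1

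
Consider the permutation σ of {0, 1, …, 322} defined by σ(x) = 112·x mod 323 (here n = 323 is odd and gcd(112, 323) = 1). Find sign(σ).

-1

Trace 220: π^k(220) = [220, 92, 291, 292, 81, 28, 229] for k=0..6.
6 cycles of lengths [144, 144, 16, 9, 9, 1].
sign(π) = (−1)^{n − #cycles} = (−1)^{323−6} = (−1)^317 = -1.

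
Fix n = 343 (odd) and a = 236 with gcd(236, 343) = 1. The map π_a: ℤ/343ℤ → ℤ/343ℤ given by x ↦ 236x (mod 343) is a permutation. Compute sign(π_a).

Trace 149: π^k(149) = [149, 178, 162, 159, 137, 90, 317] for k=0..6.
4 cycles of lengths [294, 42, 6, 1].
sign(π) = (−1)^{n − #cycles} = (−1)^{343−4} = (−1)^339 = -1.

-1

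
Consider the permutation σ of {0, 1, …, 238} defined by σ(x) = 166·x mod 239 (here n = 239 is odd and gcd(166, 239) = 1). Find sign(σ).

+1

Start at x=128: 128 → 216 → 6 → 40 → 187 → 211 → 132 → … (one orbit).
15 cycles of lengths [17, 17, 17, 17, 17, 17, 17, 17, 17, 17, 17, 17, 17, 17, 1].
With 15 cycles on 239 points, sign = (−1)^{239−15} = +1.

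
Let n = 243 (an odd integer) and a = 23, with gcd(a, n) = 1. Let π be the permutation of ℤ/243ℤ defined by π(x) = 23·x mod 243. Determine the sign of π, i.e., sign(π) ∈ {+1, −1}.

-1

Start at x=43: 43 → 17 → 148 → 2 → 46 → 86 → 34 → … (one orbit).
Cycle lengths of π_23 on ℤ/243ℤ: [162, 54, 18, 6, 2, 1]; 6 cycles in total.
n − c = 243 − 6 = 237; sign = (−1)^237 = -1.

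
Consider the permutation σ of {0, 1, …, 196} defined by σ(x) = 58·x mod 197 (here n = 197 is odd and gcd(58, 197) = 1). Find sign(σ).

Trace 180: π^k(180) = [180, 196, 139, 182, 115, 169, 149] for k=0..6.
π_58 has 2 disjoint cycles with lengths [196, 1] on {0,…,196}.
sign(π) = (−1)^{n − #cycles} = (−1)^{197−2} = (−1)^195 = -1.

-1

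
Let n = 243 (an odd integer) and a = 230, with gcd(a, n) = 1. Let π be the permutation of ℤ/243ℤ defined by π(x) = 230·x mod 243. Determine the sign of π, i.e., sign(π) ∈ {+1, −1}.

-1

Start at x=161: 161 → 94 → 236 → 91 → 32 → 70 → 62 → … (one orbit).
6 cycles of lengths [162, 54, 18, 6, 2, 1].
243 − 6 = 237 transpositions; sign(π) = (−1)^237 = -1.
Via Zolotarev, sign(π_{230}) = (230|243) = -1.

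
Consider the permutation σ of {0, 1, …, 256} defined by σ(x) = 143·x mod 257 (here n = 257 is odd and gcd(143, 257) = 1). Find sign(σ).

Trace 162: π^k(162) = [162, 36, 8, 116, 140, 231, 137] for k=0..6.
Decompose π into cycles: lengths [128, 128, 1] (3 cycles, including the fixed point 0).
sign(π) = (−1)^{n − #cycles} = (−1)^{257−3} = (−1)^254 = +1.

+1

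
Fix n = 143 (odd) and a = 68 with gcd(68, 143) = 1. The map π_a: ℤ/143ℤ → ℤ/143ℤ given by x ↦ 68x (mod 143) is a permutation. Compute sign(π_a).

Trace 29: π^k(29) = [29, 113, 105, 133, 35, 92, 107] for k=0..6.
Cycle type of π: 30×4 + 10 + 3×4 + 1; total 10 cycles.
n − c = 143 − 10 = 133; sign = (−1)^133 = -1.
(68|143)_J = -1 (Zolotarev's lemma cross-check).

-1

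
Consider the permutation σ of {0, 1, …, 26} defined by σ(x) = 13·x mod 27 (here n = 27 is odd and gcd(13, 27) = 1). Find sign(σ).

+1

Start at x=10: 10 → 22 → 16 → 19 → 4 → 25 → 1 → … (one orbit).
The orbit structure of x ↦ 13x mod 27: 7 orbits of sizes [9, 9, 3, 3, 1, 1, 1].
Σ(ℓ_i−1) = 27−7 = 20; sign = (−1)^20 = +1.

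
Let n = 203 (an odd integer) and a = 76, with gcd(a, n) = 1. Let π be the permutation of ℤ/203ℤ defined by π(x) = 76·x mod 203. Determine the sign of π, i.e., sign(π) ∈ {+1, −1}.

+1

Start at x=41: 41 → 71 → 118 → 36 → 97 → 64 → 195 → … (one orbit).
11 cycles of lengths [28, 28, 28, 28, 28, 28, 28, 2, 2, 2, 1].
203 − 11 = 192 transpositions; sign(π) = (−1)^192 = +1.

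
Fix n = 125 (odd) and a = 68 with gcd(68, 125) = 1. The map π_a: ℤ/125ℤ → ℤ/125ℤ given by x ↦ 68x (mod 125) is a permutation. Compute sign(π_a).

Orbit of 1 under x↦68x: [1, 68, 124, 57]… (length divides ord_125(68)).
Cycle type of π: 4×31 + 1; total 32 cycles.
Σ(ℓ_i−1) = 125−32 = 93; sign = (−1)^93 = -1.
Via Zolotarev, sign(π_{68}) = (68|125) = -1.

-1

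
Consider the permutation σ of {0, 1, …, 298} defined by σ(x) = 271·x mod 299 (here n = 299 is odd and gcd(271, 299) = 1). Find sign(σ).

-1

Trace 242: π^k(242) = [242, 101, 162, 248, 232, 82, 96] for k=0..6.
The orbit structure of x ↦ 271x mod 299: 6 orbits of sizes [132, 132, 12, 11, 11, 1].
n − c = 299 − 6 = 293; sign = (−1)^293 = -1.
Zolotarev: (271|299) = -1, matching the cycle-count sign.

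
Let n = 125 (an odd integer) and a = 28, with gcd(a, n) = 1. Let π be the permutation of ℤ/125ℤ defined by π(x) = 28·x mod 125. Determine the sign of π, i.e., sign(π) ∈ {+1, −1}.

-1

Trace 123: π^k(123) = [123, 69, 57, 96, 63, 14, 17] for k=0..6.
The orbit structure of x ↦ 28x mod 125: 4 orbits of sizes [100, 20, 4, 1].
sign(π) = (−1)^{n − #cycles} = (−1)^{125−4} = (−1)^121 = -1.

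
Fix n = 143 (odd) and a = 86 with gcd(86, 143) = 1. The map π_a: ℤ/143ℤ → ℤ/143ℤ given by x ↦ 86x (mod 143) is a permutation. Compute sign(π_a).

Trace 125: π^k(125) = [125, 25, 5, 1, 86, 103, 135] for k=0..6.
Decompose π into cycles: lengths [20, 20, 20, 20, 20, 20, 5, 5, 4, 4, 4, 1] (12 cycles, including the fixed point 0).
With 12 cycles on 143 points, sign = (−1)^{143−12} = -1.
Check: (86/143) = -1 by Zolotarev.

-1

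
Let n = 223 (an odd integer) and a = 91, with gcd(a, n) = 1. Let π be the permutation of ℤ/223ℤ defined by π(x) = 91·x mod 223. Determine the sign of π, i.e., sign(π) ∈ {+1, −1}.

-1

Trace 215: π^k(215) = [215, 164, 206, 14, 159, 197, 87] for k=0..6.
Decompose π into cycles: lengths [74, 74, 74, 1] (4 cycles, including the fixed point 0).
With 4 cycles on 223 points, sign = (−1)^{223−4} = -1.
Zolotarev: (91|223) = -1, matching the cycle-count sign.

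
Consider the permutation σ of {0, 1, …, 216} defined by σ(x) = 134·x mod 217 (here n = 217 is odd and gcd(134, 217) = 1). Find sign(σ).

Trace 190: π^k(190) = [190, 71, 183, 1, 134, 162, 8] for k=0..6.
Decompose π into cycles: lengths [15, 15, 15, 15, 15, 15, 15, 15, 15, 15, 15, 15, 15, 15, 1, 1, 1, 1, 1, 1, 1] (21 cycles, including the fixed point 0).
sign(π) = (−1)^{n − #cycles} = (−1)^{217−21} = (−1)^196 = +1.

+1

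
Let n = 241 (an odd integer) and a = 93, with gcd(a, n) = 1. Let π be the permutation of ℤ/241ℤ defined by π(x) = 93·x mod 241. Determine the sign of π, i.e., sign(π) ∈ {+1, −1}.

Trace 44: π^k(44) = [44, 236, 17, 135, 23, 211, 102] for k=0..6.
Cycle type of π: 80×3 + 1; total 4 cycles.
241 − 4 = 237 transpositions; sign(π) = (−1)^237 = -1.
The Jacobi symbol (93|241) = -1 (Zolotarev) agrees.

-1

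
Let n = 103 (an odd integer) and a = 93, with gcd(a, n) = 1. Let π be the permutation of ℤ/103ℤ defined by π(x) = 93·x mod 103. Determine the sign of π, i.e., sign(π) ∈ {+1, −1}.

+1

Trace 100: π^k(100) = [100, 30, 9, 13, 76, 64, 81] for k=0..6.
Cycle type of π: 17×6 + 1; total 7 cycles.
n − c = 103 − 7 = 96; sign = (−1)^96 = +1.
Zolotarev: (93|103) = +1, matching the cycle-count sign.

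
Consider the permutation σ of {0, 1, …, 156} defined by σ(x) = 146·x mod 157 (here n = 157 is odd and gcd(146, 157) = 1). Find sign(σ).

Start at x=4: 4 → 113 → 13 → 14 → 3 → 124 → 49 → … (one orbit).
3 cycles of lengths [78, 78, 1].
n − c = 157 − 3 = 154; sign = (−1)^154 = +1.
Check: (146/157) = +1 by Zolotarev.

+1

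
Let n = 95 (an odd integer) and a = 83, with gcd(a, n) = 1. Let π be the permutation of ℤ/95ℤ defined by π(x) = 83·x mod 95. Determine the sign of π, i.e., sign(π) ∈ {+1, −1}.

Start at x=26: 26 → 68 → 39 → 7 → 11 → 58 → 64 → … (one orbit).
Cycle type of π: 12×6 + 4 + 3×6 + 1; total 14 cycles.
With 14 cycles on 95 points, sign = (−1)^{95−14} = -1.
Via Zolotarev, sign(π_{83}) = (83|95) = -1.

-1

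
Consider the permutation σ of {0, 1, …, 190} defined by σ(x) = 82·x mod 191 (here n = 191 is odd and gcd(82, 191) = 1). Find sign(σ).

-1

Start at x=142: 142 → 184 → 190 → 109 → 152 → 49 → 7 → … (one orbit).
Decompose π into cycles: lengths [10, 10, 10, 10, 10, 10, 10, 10, 10, 10, 10, 10, 10, 10, 10, 10, 10, 10, 10, 1] (20 cycles, including the fixed point 0).
sign(π) = (−1)^{n − #cycles} = (−1)^{191−20} = (−1)^171 = -1.
Check: (82/191) = -1 by Zolotarev.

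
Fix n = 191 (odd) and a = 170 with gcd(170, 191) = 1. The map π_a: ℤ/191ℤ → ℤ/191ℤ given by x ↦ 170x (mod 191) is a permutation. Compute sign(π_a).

Start at x=184: 184 → 147 → 160 → 78 → 81 → 18 → 4 → … (one orbit).
Cycle lengths of π_170 on ℤ/191ℤ: [95, 95, 1]; 3 cycles in total.
sign(π) = (−1)^{n − #cycles} = (−1)^{191−3} = (−1)^188 = +1.
Via Zolotarev, sign(π_{170}) = (170|191) = +1.

+1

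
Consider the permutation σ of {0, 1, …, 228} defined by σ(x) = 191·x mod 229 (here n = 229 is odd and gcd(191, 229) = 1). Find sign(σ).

Trace 66: π^k(66) = [66, 11, 40, 83, 52, 85, 205] for k=0..6.
Cycle type of π: 228 + 1; total 2 cycles.
sign(π) = (−1)^{n − #cycles} = (−1)^{229−2} = (−1)^227 = -1.
The Jacobi symbol (191|229) = -1 (Zolotarev) agrees.

-1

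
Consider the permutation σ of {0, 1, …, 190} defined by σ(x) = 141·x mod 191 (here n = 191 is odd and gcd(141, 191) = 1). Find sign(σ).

-1

Orbit of 3 under x↦141x: [3, 41, 51, 124, 103, 7, 32]… (length divides ord_191(141)).
The orbit structure of x ↦ 141x mod 191: 2 orbits of sizes [190, 1].
n − c = 191 − 2 = 189; sign = (−1)^189 = -1.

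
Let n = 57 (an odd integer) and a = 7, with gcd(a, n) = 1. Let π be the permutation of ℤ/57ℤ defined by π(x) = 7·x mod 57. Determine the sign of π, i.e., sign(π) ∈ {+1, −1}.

Orbit of 7 under x↦7x: [7, 49, 1]… (length divides ord_57(7)).
Cycle type of π: 3×18 + 1×3; total 21 cycles.
With 21 cycles on 57 points, sign = (−1)^{57−21} = +1.
(7|57)_J = +1 (Zolotarev's lemma cross-check).

+1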